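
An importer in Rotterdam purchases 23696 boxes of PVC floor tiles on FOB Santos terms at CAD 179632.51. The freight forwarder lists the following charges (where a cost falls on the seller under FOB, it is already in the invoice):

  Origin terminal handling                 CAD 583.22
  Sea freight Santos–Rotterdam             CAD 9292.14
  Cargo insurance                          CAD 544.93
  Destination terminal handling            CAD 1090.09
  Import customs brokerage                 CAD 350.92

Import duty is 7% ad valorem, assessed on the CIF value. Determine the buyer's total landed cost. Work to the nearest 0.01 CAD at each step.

FOB: the seller bears costs until goods are on board at the origin port; the buyer bears freight, insurance and all costs thereafter.
Already in the invoice (seller's account under FOB): origin terminal — exclude.
CIF value = FOB price + freight + insurance = 179632.51 + 9292.14 + 544.93 = 189469.58
Import duty = 189469.58 × 7% = 13262.87
Buyer bears: freight 9292.14 + insurance 544.93 + destination terminal 1090.09 + brokerage 350.92 + duty 13262.87 = 24540.95
Landed cost = invoice 179632.51 + 24540.95 = 204173.46

Total landed cost: CAD 204173.46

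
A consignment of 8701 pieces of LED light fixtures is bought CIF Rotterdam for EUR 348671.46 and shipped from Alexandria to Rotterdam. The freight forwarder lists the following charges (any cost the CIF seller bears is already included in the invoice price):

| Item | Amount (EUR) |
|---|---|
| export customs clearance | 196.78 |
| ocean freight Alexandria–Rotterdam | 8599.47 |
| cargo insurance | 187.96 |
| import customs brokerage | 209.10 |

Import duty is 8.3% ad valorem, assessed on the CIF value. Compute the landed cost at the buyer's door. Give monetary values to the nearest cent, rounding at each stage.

Total landed cost: EUR 377820.29

CIF: the seller pays costs through ocean freight and marine insurance to the destination port.
Already in the invoice (seller's account under CIF): export clearance, freight, insurance — exclude.
The CIF price already equals the CIF value: 348671.46
Import duty = 348671.46 × 8.3% = 28939.73
Buyer bears: brokerage 209.10 + duty 28939.73 = 29148.83
Landed cost = invoice 348671.46 + 29148.83 = 377820.29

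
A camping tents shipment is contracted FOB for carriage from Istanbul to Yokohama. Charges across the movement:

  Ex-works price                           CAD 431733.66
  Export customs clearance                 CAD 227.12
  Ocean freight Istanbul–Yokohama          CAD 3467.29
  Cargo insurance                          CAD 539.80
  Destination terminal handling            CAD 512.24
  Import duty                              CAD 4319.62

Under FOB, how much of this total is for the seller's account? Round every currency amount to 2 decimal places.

FOB: the seller bears costs until goods are on board at the origin port; the buyer bears freight, insurance and all costs thereafter.
Seller's account: goods 431733.66 + export clearance 227.12 = 431960.78
Buyer's account: freight 3467.29 + insurance 539.80 + destination terminal 512.24 + duty 4319.62 = 8838.95

Seller's account: CAD 431960.78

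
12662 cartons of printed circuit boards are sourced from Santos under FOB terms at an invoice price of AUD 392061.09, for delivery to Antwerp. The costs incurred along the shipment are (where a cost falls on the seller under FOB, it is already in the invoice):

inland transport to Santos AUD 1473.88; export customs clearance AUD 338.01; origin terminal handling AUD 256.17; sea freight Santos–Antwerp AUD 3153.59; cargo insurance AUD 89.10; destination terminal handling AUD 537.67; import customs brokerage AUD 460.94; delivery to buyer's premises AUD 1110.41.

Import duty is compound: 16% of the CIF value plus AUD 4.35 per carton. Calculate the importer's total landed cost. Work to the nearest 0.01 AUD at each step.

FOB: the seller bears costs until goods are on board at the origin port; the buyer bears freight, insurance and all costs thereafter.
Already in the invoice (seller's account under FOB): inland to port, export clearance, origin terminal — exclude.
CIF value = FOB price + freight + insurance = 392061.09 + 3153.59 + 89.10 = 395303.78
Ad valorem component: 395303.78 × 16% = 63248.60
Specific component: 12662 × 4.35 = 55079.70
Import duty = 63248.60 + 55079.70 = 118328.30
Buyer bears: freight 3153.59 + insurance 89.10 + destination terminal 537.67 + brokerage 460.94 + delivery 1110.41 + duty 118328.30 = 123680.01
Landed cost = invoice 392061.09 + 123680.01 = 515741.10

Total landed cost: AUD 515741.10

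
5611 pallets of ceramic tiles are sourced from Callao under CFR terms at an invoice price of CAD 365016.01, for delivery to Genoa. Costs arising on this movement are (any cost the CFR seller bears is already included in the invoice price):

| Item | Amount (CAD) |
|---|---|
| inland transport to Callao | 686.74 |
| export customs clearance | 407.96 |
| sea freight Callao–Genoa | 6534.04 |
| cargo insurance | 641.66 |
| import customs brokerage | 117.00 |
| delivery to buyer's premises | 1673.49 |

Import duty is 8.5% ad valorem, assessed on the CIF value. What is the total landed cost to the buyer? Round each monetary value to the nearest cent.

Total landed cost: CAD 398529.06

CFR: the seller pays costs through ocean freight to the destination port, but not insurance.
Already in the invoice (seller's account under CFR): inland to port, export clearance, freight — exclude.
CIF value = CFR price + insurance = 365016.01 + 641.66 = 365657.67
Import duty = 365657.67 × 8.5% = 31080.90
Buyer bears: insurance 641.66 + brokerage 117.00 + delivery 1673.49 + duty 31080.90 = 33513.05
Landed cost = invoice 365016.01 + 33513.05 = 398529.06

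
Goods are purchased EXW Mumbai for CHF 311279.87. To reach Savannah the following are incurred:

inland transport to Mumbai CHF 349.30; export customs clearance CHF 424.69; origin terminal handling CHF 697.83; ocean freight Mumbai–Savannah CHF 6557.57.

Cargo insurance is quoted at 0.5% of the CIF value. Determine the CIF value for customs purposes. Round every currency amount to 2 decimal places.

Let C be the CIF value. C = EXW price + pre-shipment costs + freight + 0.5% × C
C − 0.5% × C = 311279.87 + 349.30 + 424.69 + 697.83 + 6557.57
0.995 × C = 319309.26
C = 319309.26 / 0.995 = 320913.83
Insurance premium = 0.5% × 320913.83 = 1604.57

CIF value: CHF 320913.83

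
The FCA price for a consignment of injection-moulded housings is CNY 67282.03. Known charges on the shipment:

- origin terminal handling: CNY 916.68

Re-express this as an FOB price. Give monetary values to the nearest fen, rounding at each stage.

From FCA to FOB, the seller additionally bears: origin terminal.
FOB price = 67282.03 + 916.68 = 68198.71

FOB price: CNY 68198.71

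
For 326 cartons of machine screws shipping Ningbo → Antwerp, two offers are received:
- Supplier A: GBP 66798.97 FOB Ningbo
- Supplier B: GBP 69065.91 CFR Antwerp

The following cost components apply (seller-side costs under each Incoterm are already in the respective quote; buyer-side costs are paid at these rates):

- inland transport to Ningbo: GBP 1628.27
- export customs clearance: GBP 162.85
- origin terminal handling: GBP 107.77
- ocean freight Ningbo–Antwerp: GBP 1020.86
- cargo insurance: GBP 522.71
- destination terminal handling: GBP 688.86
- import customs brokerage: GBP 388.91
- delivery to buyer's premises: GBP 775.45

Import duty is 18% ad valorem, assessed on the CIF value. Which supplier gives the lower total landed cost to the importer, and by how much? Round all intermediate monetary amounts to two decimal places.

Supplier A is cheaper by GBP 1470.37

Supplier A (FOB):
CIF value = FOB price + freight + insurance = 66798.97 + 1020.86 + 522.71 = 68342.54
Import duty = 68342.54 × 18% = 12301.66
Buyer bears (A): 1020.86 + 522.71 + 688.86 + 388.91 + 775.45 = 3396.79
Landed cost (A) = invoice 66798.97 + 3396.79 + duty 12301.66 = 82497.42
Supplier B (CFR):
CIF value = CFR price + insurance = 69065.91 + 522.71 = 69588.62
Import duty = 69588.62 × 18% = 12525.95
Buyer bears (B): 522.71 + 688.86 + 388.91 + 775.45 = 2375.93
Landed cost (B) = invoice 69065.91 + 2375.93 + duty 12525.95 = 83967.79
Difference = |82497.42 − 83967.79| = 1470.37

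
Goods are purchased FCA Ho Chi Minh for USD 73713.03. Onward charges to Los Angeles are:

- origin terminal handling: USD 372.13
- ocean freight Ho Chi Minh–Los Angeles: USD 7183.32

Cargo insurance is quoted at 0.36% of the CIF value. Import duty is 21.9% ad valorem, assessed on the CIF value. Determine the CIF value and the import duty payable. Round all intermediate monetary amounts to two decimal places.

Let C be the CIF value. C = FCA price + pre-shipment costs + freight + 0.36% × C
C − 0.36% × C = 73713.03 + 372.13 + 7183.32
0.9964 × C = 81268.48
C = 81268.48 / 0.9964 = 81562.10
Insurance premium = 0.36% × 81562.10 = 293.62
Import duty = 81562.10 × 21.9% = 17862.10

CIF value: USD 81562.10; import duty: USD 17862.10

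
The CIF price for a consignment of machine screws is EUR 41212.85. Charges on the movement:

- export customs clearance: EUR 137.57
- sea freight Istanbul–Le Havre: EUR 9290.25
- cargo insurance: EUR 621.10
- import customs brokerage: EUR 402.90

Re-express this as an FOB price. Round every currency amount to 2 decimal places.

Not relevant to the conversion: export clearance — on the seller under both CIF and FOB; already in the CIF price and stays in the FOB price. brokerage — on the buyer under both terms; not part of either seller's price.
From CIF to FOB, the seller no longer bears: freight, insurance.
FOB price = 41212.85 − 9290.25 − 621.10 = 31301.50

FOB price: EUR 31301.50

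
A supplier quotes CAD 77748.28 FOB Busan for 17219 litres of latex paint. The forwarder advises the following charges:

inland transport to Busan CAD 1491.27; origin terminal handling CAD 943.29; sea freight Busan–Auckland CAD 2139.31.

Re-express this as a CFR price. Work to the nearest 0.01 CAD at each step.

CFR price: CAD 79887.59

Not relevant to the conversion: inland to port, origin terminal — on the seller under both FOB and CFR; already in the FOB price and stays in the CFR price.
From FOB to CFR, the seller additionally bears: freight.
CFR price = 77748.28 + 2139.31 = 79887.59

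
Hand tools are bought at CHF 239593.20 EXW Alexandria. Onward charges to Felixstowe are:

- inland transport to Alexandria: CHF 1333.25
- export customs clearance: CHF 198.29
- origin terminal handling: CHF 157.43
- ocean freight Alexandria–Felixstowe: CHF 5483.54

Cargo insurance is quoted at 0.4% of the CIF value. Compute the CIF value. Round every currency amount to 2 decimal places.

CIF value: CHF 247756.74

Let C be the CIF value. C = EXW price + pre-shipment costs + freight + 0.4% × C
C − 0.4% × C = 239593.20 + 1333.25 + 198.29 + 157.43 + 5483.54
0.996 × C = 246765.71
C = 246765.71 / 0.996 = 247756.74
Insurance premium = 0.4% × 247756.74 = 991.03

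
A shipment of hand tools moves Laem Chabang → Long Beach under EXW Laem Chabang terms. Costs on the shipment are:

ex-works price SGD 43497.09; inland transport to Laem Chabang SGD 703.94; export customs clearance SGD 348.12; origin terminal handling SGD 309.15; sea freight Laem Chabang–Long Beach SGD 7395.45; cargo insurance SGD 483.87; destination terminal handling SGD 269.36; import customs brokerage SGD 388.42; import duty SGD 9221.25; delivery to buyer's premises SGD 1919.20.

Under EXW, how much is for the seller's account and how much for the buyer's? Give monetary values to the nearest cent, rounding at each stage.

Seller: SGD 43497.09; buyer: SGD 21038.76

EXW: the seller makes goods available at their premises; the buyer bears all onward costs.
Seller's account: goods 43497.09 = 43497.09
Buyer's account: inland to port 703.94 + export clearance 348.12 + origin terminal 309.15 + freight 7395.45 + insurance 483.87 + destination terminal 269.36 + brokerage 388.42 + duty 9221.25 + delivery 1919.20 = 21038.76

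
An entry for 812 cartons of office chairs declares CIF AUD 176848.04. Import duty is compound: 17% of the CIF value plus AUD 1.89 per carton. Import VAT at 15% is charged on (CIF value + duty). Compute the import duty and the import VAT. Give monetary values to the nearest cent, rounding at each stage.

Import duty: AUD 31598.85; import VAT: AUD 31267.03

Ad valorem component: 176848.04 × 17% = 30064.17
Specific component: 812 × 1.89 = 1534.68
Import duty = 30064.17 + 1534.68 = 31598.85
VAT base = CIF + duty = 176848.04 + 31598.85 = 208446.89
Import VAT = 208446.89 × 15% = 31267.03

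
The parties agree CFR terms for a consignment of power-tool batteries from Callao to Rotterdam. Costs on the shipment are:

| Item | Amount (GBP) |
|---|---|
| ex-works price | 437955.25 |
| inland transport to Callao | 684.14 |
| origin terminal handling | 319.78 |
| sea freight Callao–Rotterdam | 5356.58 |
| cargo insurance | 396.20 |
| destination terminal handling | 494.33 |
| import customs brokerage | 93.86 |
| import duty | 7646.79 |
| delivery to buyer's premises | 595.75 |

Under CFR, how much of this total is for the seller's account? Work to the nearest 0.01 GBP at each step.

CFR: the seller pays costs through ocean freight to the destination port, but not insurance.
Seller's account: goods 437955.25 + inland to port 684.14 + origin terminal 319.78 + freight 5356.58 = 444315.75
Buyer's account: insurance 396.20 + destination terminal 494.33 + brokerage 93.86 + duty 7646.79 + delivery 595.75 = 9226.93

Seller's account: GBP 444315.75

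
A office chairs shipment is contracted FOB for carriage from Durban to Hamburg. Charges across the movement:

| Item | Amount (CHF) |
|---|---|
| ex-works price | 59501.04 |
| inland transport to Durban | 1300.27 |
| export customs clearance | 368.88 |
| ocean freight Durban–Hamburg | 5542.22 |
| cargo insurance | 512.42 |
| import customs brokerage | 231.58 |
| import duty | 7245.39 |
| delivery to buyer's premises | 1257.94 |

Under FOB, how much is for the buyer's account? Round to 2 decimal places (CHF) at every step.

FOB: the seller bears costs until goods are on board at the origin port; the buyer bears freight, insurance and all costs thereafter.
Seller's account: goods 59501.04 + inland to port 1300.27 + export clearance 368.88 = 61170.19
Buyer's account: freight 5542.22 + insurance 512.42 + brokerage 231.58 + duty 7245.39 + delivery 1257.94 = 14789.55

Buyer's account: CHF 14789.55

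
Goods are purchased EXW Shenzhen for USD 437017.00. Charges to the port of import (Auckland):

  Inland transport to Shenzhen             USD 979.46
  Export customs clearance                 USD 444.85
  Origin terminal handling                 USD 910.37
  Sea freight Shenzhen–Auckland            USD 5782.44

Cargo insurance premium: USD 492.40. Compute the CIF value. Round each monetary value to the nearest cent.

CIF = EXW price + pre-shipment costs + freight + insurance
CIF = 437017.00 + 979.46 + 444.85 + 910.37 + 5782.44 + 492.40 = 445626.52

CIF value: USD 445626.52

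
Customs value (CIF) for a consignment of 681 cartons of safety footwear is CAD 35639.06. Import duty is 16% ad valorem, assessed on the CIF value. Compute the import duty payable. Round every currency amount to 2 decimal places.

Import duty = 35639.06 × 16% = 5702.25

Import duty: CAD 5702.25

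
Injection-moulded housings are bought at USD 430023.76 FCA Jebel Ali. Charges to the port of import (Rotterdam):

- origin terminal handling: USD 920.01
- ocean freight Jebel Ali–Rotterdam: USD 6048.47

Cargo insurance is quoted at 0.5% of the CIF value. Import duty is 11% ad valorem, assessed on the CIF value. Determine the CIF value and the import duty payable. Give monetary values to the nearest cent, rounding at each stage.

CIF value: USD 439188.18; import duty: USD 48310.70

Let C be the CIF value. C = FCA price + pre-shipment costs + freight + 0.5% × C
C − 0.5% × C = 430023.76 + 920.01 + 6048.47
0.995 × C = 436992.24
C = 436992.24 / 0.995 = 439188.18
Insurance premium = 0.5% × 439188.18 = 2195.94
Import duty = 439188.18 × 11% = 48310.70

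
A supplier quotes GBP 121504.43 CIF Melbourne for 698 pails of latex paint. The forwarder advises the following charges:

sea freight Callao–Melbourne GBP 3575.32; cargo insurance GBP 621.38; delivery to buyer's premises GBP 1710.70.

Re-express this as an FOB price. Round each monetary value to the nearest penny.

FOB price: GBP 117307.73

Not relevant to the conversion: delivery — on the buyer under both terms; not part of either seller's price.
From CIF to FOB, the seller no longer bears: freight, insurance.
FOB price = 121504.43 − 3575.32 − 621.38 = 117307.73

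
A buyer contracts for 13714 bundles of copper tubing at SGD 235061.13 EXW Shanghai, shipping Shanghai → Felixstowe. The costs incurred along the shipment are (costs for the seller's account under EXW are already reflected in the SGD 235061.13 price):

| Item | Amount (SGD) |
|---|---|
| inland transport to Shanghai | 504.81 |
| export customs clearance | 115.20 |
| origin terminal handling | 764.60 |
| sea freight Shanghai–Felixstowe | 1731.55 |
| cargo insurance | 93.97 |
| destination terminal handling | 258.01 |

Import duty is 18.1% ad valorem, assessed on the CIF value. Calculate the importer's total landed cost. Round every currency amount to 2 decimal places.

EXW: the seller makes goods available at their premises; the buyer bears all onward costs.
CIF value = EXW price + inland to port + export clearance + origin terminal + freight + insurance = 235061.13 + 504.81 + 115.20 + 764.60 + 1731.55 + 93.97 = 238271.26
Import duty = 238271.26 × 18.1% = 43127.10
Buyer bears: inland to port 504.81 + export clearance 115.20 + origin terminal 764.60 + freight 1731.55 + insurance 93.97 + destination terminal 258.01 + duty 43127.10 = 46595.24
Landed cost = invoice 235061.13 + 46595.24 = 281656.37

Total landed cost: SGD 281656.37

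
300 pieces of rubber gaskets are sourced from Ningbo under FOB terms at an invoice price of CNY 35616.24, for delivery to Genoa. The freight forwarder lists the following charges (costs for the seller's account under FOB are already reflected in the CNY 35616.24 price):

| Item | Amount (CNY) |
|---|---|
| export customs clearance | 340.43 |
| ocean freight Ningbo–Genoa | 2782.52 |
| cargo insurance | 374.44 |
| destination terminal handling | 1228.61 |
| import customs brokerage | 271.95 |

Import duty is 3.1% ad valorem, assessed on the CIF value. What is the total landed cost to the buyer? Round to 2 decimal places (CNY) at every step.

Total landed cost: CNY 41475.73

FOB: the seller bears costs until goods are on board at the origin port; the buyer bears freight, insurance and all costs thereafter.
Already in the invoice (seller's account under FOB): export clearance — exclude.
CIF value = FOB price + freight + insurance = 35616.24 + 2782.52 + 374.44 = 38773.20
Import duty = 38773.20 × 3.1% = 1201.97
Buyer bears: freight 2782.52 + insurance 374.44 + destination terminal 1228.61 + brokerage 271.95 + duty 1201.97 = 5859.49
Landed cost = invoice 35616.24 + 5859.49 = 41475.73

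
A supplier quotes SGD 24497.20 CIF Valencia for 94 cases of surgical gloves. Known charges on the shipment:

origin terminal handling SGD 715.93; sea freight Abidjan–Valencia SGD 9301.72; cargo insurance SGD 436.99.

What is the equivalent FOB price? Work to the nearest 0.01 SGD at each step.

FOB price: SGD 14758.49

Not relevant to the conversion: origin terminal — on the seller under both CIF and FOB; already in the CIF price and stays in the FOB price.
From CIF to FOB, the seller no longer bears: freight, insurance.
FOB price = 24497.20 − 9301.72 − 436.99 = 14758.49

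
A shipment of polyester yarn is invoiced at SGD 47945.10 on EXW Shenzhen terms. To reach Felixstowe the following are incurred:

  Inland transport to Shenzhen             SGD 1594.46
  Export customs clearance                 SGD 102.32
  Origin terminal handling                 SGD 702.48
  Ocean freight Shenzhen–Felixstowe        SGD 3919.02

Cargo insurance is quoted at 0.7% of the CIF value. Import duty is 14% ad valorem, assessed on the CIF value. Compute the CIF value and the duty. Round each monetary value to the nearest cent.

CIF value: SGD 54645.90; import duty: SGD 7650.43

Let C be the CIF value. C = EXW price + pre-shipment costs + freight + 0.7% × C
C − 0.7% × C = 47945.10 + 1594.46 + 102.32 + 702.48 + 3919.02
0.993 × C = 54263.38
C = 54263.38 / 0.993 = 54645.90
Insurance premium = 0.7% × 54645.90 = 382.52
Import duty = 54645.90 × 14% = 7650.43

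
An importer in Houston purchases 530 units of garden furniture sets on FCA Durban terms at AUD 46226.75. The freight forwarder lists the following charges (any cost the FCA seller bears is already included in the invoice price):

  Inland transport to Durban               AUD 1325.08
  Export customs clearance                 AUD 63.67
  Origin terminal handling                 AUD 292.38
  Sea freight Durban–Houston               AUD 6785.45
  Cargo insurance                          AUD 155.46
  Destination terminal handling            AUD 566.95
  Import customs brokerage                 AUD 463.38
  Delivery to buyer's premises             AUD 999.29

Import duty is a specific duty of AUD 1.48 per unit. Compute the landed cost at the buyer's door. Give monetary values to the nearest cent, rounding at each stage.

Total landed cost: AUD 56274.06

FCA: the seller delivers export-cleared goods to the carrier; the buyer bears costs from that point.
Already in the invoice (seller's account under FCA): inland to port, export clearance — exclude.
CIF value = FCA price + origin terminal + freight + insurance = 46226.75 + 292.38 + 6785.45 + 155.46 = 53460.04
Import duty = 530 × 1.48 = 784.40
Buyer bears: origin terminal 292.38 + freight 6785.45 + insurance 155.46 + destination terminal 566.95 + brokerage 463.38 + delivery 999.29 + duty 784.40 = 10047.31
Landed cost = invoice 46226.75 + 10047.31 = 56274.06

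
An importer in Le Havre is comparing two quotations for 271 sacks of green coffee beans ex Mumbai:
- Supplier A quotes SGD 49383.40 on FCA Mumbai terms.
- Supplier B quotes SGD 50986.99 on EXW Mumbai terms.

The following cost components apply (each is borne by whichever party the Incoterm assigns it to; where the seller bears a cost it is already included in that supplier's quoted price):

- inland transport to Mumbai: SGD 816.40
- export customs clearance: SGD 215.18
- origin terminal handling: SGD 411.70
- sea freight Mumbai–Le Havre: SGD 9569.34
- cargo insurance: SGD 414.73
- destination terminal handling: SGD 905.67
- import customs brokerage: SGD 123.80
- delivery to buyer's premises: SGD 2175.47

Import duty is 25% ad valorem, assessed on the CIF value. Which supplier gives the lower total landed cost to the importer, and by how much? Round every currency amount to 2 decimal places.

Supplier A is cheaper by SGD 3293.97

Supplier A (FCA):
CIF value = FCA price + origin terminal + freight + insurance = 49383.40 + 411.70 + 9569.34 + 414.73 = 59779.17
Import duty = 59779.17 × 25% = 14944.79
Buyer bears (A): 411.70 + 9569.34 + 414.73 + 905.67 + 123.80 + 2175.47 = 13600.71
Landed cost (A) = invoice 49383.40 + 13600.71 + duty 14944.79 = 77928.90
Supplier B (EXW):
CIF value = EXW price + inland to port + export clearance + origin terminal + freight + insurance = 50986.99 + 816.40 + 215.18 + 411.70 + 9569.34 + 414.73 = 62414.34
Import duty = 62414.34 × 25% = 15603.59
Buyer bears (B): 816.40 + 215.18 + 411.70 + 9569.34 + 414.73 + 905.67 + 123.80 + 2175.47 = 14632.29
Landed cost (B) = invoice 50986.99 + 14632.29 + duty 15603.59 = 81222.87
Difference = |77928.90 − 81222.87| = 3293.97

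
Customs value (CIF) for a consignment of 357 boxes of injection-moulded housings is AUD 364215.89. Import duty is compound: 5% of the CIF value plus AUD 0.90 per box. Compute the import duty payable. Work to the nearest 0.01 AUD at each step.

Import duty: AUD 18532.09

Ad valorem component: 364215.89 × 5% = 18210.79
Specific component: 357 × 0.90 = 321.30
Import duty = 18210.79 + 321.30 = 18532.09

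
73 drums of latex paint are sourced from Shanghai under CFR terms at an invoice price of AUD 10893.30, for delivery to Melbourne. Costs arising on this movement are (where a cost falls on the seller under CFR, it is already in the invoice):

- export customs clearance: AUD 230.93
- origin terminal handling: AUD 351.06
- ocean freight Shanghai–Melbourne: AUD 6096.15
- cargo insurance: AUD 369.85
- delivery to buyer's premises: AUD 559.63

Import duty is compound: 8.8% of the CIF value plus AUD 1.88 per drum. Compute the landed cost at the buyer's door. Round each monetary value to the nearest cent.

CFR: the seller pays costs through ocean freight to the destination port, but not insurance.
Already in the invoice (seller's account under CFR): export clearance, origin terminal, freight — exclude.
CIF value = CFR price + insurance = 10893.30 + 369.85 = 11263.15
Ad valorem component: 11263.15 × 8.8% = 991.16
Specific component: 73 × 1.88 = 137.24
Import duty = 991.16 + 137.24 = 1128.40
Buyer bears: insurance 369.85 + delivery 559.63 + duty 1128.40 = 2057.88
Landed cost = invoice 10893.30 + 2057.88 = 12951.18

Total landed cost: AUD 12951.18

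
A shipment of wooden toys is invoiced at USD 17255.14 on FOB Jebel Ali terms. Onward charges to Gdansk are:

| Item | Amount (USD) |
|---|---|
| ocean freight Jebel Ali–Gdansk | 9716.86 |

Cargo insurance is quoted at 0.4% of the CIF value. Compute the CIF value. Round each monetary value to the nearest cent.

Let C be the CIF value. C = FOB price + freight + 0.4% × C
C − 0.4% × C = 17255.14 + 9716.86
0.996 × C = 26972.00
C = 26972.00 / 0.996 = 27080.32
Insurance premium = 0.4% × 27080.32 = 108.32

CIF value: USD 27080.32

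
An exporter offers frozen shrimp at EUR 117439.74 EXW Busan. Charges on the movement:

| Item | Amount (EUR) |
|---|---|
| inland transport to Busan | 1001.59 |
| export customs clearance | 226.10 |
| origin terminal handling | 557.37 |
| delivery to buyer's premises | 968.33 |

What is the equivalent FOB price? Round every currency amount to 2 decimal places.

Not relevant to the conversion: delivery — on the buyer under both terms; not part of either seller's price.
From EXW to FOB, the seller additionally bears: inland to port, export clearance, origin terminal.
FOB price = 117439.74 + 1001.59 + 226.10 + 557.37 = 119224.80

FOB price: EUR 119224.80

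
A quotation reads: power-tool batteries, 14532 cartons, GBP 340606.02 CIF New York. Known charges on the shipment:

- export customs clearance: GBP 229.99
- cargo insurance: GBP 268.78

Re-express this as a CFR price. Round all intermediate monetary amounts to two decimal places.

Not relevant to the conversion: export clearance — on the seller under both CIF and CFR; already in the CIF price and stays in the CFR price.
From CIF to CFR, the seller no longer bears: insurance.
CFR price = 340606.02 − 268.78 = 340337.24

CFR price: GBP 340337.24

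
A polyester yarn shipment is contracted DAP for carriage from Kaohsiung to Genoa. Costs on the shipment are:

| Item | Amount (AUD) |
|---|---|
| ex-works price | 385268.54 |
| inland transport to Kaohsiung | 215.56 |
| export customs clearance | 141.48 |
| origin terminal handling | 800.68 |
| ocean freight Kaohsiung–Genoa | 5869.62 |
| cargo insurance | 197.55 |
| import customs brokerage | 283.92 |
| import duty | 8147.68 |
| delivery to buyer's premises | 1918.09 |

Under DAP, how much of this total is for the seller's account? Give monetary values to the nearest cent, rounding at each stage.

DAP: the seller bears all costs to the named destination except import duty and clearance.
Seller's account: goods 385268.54 + inland to port 215.56 + export clearance 141.48 + origin terminal 800.68 + freight 5869.62 + insurance 197.55 + delivery 1918.09 = 394411.52
Buyer's account: brokerage 283.92 + duty 8147.68 = 8431.60

Seller's account: AUD 394411.52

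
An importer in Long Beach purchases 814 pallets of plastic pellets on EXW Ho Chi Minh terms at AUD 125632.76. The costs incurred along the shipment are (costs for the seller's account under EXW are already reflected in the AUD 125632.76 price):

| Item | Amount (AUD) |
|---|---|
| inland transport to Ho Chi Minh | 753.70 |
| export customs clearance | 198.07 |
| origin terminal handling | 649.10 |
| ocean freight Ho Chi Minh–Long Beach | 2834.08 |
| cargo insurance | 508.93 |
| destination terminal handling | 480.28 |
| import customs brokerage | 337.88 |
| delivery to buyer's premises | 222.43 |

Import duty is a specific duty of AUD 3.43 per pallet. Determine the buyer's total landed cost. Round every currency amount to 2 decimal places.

EXW: the seller makes goods available at their premises; the buyer bears all onward costs.
CIF value = EXW price + inland to port + export clearance + origin terminal + freight + insurance = 125632.76 + 753.70 + 198.07 + 649.10 + 2834.08 + 508.93 = 130576.64
Import duty = 814 × 3.43 = 2792.02
Buyer bears: inland to port 753.70 + export clearance 198.07 + origin terminal 649.10 + freight 2834.08 + insurance 508.93 + destination terminal 480.28 + brokerage 337.88 + delivery 222.43 + duty 2792.02 = 8776.49
Landed cost = invoice 125632.76 + 8776.49 = 134409.25

Total landed cost: AUD 134409.25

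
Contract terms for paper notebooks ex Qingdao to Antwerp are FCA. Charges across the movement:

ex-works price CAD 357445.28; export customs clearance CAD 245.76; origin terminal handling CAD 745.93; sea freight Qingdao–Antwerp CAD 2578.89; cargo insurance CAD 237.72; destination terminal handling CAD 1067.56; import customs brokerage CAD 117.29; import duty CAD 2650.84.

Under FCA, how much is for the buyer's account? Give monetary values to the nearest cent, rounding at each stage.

FCA: the seller delivers export-cleared goods to the carrier; the buyer bears costs from that point.
Seller's account: goods 357445.28 + export clearance 245.76 = 357691.04
Buyer's account: origin terminal 745.93 + freight 2578.89 + insurance 237.72 + destination terminal 1067.56 + brokerage 117.29 + duty 2650.84 = 7398.23

Buyer's account: CAD 7398.23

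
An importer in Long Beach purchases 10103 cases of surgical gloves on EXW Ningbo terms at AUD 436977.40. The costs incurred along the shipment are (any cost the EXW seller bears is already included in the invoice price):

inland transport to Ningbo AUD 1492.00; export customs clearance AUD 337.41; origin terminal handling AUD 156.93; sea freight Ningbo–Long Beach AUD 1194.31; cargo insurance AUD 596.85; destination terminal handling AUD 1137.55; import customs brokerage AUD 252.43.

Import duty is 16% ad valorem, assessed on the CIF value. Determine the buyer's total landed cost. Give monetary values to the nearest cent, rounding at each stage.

Total landed cost: AUD 512665.66

EXW: the seller makes goods available at their premises; the buyer bears all onward costs.
CIF value = EXW price + inland to port + export clearance + origin terminal + freight + insurance = 436977.40 + 1492.00 + 337.41 + 156.93 + 1194.31 + 596.85 = 440754.90
Import duty = 440754.90 × 16% = 70520.78
Buyer bears: inland to port 1492.00 + export clearance 337.41 + origin terminal 156.93 + freight 1194.31 + insurance 596.85 + destination terminal 1137.55 + brokerage 252.43 + duty 70520.78 = 75688.26
Landed cost = invoice 436977.40 + 75688.26 = 512665.66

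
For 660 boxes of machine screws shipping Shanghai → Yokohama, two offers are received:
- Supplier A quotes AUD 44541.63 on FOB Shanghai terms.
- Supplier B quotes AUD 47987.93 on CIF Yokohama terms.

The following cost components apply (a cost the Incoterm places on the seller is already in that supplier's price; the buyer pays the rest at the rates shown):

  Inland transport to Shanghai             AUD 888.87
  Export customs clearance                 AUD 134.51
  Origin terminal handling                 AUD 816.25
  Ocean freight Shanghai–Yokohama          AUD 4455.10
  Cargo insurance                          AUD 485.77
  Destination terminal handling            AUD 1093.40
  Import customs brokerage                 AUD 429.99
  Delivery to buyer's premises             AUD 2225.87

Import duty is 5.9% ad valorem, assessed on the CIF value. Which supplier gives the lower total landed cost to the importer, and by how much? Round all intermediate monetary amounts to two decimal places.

Supplier B is cheaper by AUD 1582.75

Supplier A (FOB):
CIF value = FOB price + freight + insurance = 44541.63 + 4455.10 + 485.77 = 49482.50
Import duty = 49482.50 × 5.9% = 2919.47
Buyer bears (A): 4455.10 + 485.77 + 1093.40 + 429.99 + 2225.87 = 8690.13
Landed cost (A) = invoice 44541.63 + 8690.13 + duty 2919.47 = 56151.23
Supplier B (CIF):
The CIF price already equals the CIF value: 47987.93
Import duty = 47987.93 × 5.9% = 2831.29
Buyer bears (B): 1093.40 + 429.99 + 2225.87 = 3749.26
Landed cost (B) = invoice 47987.93 + 3749.26 + duty 2831.29 = 54568.48
Difference = |56151.23 − 54568.48| = 1582.75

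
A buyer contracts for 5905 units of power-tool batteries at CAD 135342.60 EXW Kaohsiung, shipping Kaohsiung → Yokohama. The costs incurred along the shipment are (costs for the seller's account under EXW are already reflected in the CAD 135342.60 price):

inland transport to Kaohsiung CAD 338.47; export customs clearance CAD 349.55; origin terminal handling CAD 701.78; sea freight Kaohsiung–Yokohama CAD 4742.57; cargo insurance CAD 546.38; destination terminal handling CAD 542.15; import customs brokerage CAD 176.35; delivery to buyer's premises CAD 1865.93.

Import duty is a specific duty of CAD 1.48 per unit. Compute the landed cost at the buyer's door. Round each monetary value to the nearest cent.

EXW: the seller makes goods available at their premises; the buyer bears all onward costs.
CIF value = EXW price + inland to port + export clearance + origin terminal + freight + insurance = 135342.60 + 338.47 + 349.55 + 701.78 + 4742.57 + 546.38 = 142021.35
Import duty = 5905 × 1.48 = 8739.40
Buyer bears: inland to port 338.47 + export clearance 349.55 + origin terminal 701.78 + freight 4742.57 + insurance 546.38 + destination terminal 542.15 + brokerage 176.35 + delivery 1865.93 + duty 8739.40 = 18002.58
Landed cost = invoice 135342.60 + 18002.58 = 153345.18

Total landed cost: CAD 153345.18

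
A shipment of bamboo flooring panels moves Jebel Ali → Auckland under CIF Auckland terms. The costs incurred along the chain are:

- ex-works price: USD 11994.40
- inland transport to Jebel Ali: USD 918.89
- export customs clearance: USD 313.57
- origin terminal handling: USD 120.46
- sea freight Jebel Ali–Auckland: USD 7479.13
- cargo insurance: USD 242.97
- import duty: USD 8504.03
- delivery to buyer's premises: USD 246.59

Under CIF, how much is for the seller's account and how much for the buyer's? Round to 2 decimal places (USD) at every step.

CIF: the seller pays costs through ocean freight and marine insurance to the destination port.
Seller's account: goods 11994.40 + inland to port 918.89 + export clearance 313.57 + origin terminal 120.46 + freight 7479.13 + insurance 242.97 = 21069.42
Buyer's account: duty 8504.03 + delivery 246.59 = 8750.62

Seller: USD 21069.42; buyer: USD 8750.62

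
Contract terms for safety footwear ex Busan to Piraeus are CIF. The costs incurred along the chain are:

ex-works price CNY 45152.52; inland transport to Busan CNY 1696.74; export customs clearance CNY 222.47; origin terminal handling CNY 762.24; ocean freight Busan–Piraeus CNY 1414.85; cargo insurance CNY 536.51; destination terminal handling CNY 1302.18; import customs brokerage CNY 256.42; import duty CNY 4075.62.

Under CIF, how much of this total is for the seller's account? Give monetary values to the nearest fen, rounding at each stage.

Seller's account: CNY 49785.33

CIF: the seller pays costs through ocean freight and marine insurance to the destination port.
Seller's account: goods 45152.52 + inland to port 1696.74 + export clearance 222.47 + origin terminal 762.24 + freight 1414.85 + insurance 536.51 = 49785.33
Buyer's account: destination terminal 1302.18 + brokerage 256.42 + duty 4075.62 = 5634.22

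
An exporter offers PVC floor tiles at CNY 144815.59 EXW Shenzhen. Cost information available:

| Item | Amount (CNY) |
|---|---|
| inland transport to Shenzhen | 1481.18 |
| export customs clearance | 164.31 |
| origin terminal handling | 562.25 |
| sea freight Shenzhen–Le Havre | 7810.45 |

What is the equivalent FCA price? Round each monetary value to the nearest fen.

Not relevant to the conversion: freight, origin terminal — on the buyer under both terms; not part of either seller's price.
From EXW to FCA, the seller additionally bears: inland to port, export clearance.
FCA price = 144815.59 + 1481.18 + 164.31 = 146461.08

FCA price: CNY 146461.08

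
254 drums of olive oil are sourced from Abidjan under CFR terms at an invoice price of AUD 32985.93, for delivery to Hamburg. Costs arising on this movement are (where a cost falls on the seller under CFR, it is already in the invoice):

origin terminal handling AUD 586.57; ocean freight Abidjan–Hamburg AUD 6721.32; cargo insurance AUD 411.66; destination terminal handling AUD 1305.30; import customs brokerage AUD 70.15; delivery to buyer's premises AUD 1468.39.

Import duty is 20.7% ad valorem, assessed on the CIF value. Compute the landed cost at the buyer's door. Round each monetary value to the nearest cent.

Total landed cost: AUD 43154.73

CFR: the seller pays costs through ocean freight to the destination port, but not insurance.
Already in the invoice (seller's account under CFR): origin terminal, freight — exclude.
CIF value = CFR price + insurance = 32985.93 + 411.66 = 33397.59
Import duty = 33397.59 × 20.7% = 6913.30
Buyer bears: insurance 411.66 + destination terminal 1305.30 + brokerage 70.15 + delivery 1468.39 + duty 6913.30 = 10168.80
Landed cost = invoice 32985.93 + 10168.80 = 43154.73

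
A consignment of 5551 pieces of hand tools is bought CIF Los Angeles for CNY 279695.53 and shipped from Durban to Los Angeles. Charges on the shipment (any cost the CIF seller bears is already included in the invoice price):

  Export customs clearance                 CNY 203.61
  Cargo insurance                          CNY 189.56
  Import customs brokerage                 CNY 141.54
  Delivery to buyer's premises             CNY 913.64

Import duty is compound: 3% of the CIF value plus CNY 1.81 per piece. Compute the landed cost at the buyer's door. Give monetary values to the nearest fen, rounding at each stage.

CIF: the seller pays costs through ocean freight and marine insurance to the destination port.
Already in the invoice (seller's account under CIF): export clearance, insurance — exclude.
The CIF price already equals the CIF value: 279695.53
Ad valorem component: 279695.53 × 3% = 8390.87
Specific component: 5551 × 1.81 = 10047.31
Import duty = 8390.87 + 10047.31 = 18438.18
Buyer bears: brokerage 141.54 + delivery 913.64 + duty 18438.18 = 19493.36
Landed cost = invoice 279695.53 + 19493.36 = 299188.89

Total landed cost: CNY 299188.89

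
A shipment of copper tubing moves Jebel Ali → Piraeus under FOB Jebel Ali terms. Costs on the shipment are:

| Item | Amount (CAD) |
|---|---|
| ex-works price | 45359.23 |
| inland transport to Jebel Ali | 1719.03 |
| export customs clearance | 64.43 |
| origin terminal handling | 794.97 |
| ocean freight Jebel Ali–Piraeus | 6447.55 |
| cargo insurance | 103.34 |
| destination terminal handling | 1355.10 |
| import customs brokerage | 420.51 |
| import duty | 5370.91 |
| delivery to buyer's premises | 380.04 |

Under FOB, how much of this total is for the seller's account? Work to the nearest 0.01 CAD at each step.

Seller's account: CAD 47937.66

FOB: the seller bears costs until goods are on board at the origin port; the buyer bears freight, insurance and all costs thereafter.
Seller's account: goods 45359.23 + inland to port 1719.03 + export clearance 64.43 + origin terminal 794.97 = 47937.66
Buyer's account: freight 6447.55 + insurance 103.34 + destination terminal 1355.10 + brokerage 420.51 + duty 5370.91 + delivery 380.04 = 14077.45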